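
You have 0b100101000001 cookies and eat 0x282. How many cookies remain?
Convert 0b100101000001 (binary) → 2048 + 256 + 64 + 1 = 2369 (decimal)
Convert 0x282 (hexadecimal) → 2×256 + 8×16 + 2 = 642 (decimal)
Compute 2369 - 642 = 1727
1727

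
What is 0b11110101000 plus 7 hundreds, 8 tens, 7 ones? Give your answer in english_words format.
Convert 0b11110101000 (binary) → 1024 + 512 + 256 + 128 + 32 + 8 = 1960 (decimal)
Convert 7 hundreds, 8 tens, 7 ones (place-value notation) → 7×100 + 8×10 + 7 = 787 (decimal)
Compute 1960 + 787 = 2747
Convert 2747 (decimal) → 2747 = 2×1000 + 7×100 + 47 → two thousand seven hundred forty-seven (English words)
two thousand seven hundred forty-seven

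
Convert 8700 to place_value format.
Convert 8700 (decimal) → 8700 = 8×1000 + 7×100 → 8 thousands, 7 hundreds (place-value notation)
8 thousands, 7 hundreds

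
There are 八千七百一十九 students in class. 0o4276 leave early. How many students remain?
Convert 八千七百一十九 (Chinese numeral) → 8×1000 + 7×100 + 1×10 + 9 = 8719 (decimal)
Convert 0o4276 (octal) → 4×512 + 2×64 + 7×8 + 6 = 2238 (decimal)
Compute 8719 - 2238 = 6481
6481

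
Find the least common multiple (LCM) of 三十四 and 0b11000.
Convert 三十四 (Chinese numeral) → 3×10 + 4 = 34 (decimal)
Convert 0b11000 (binary) → 16 + 8 = 24 (decimal)
Compute lcm(34, 24) = 408
408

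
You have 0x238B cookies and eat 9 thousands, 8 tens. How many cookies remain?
Convert 0x238B (hexadecimal) → 2×4096 + 3×256 + 8×16 + 11 = 9099 (decimal)
Convert 9 thousands, 8 tens (place-value notation) → 9×1000 + 8×10 = 9080 (decimal)
Compute 9099 - 9080 = 19
19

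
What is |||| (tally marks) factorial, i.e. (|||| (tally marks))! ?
Convert |||| (tally marks) → 4 (decimal)
Compute 4! = 24
24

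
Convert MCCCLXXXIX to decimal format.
Convert MCCCLXXXIX (Roman numeral) → 1000 + 100 + 100 + 100 + 50 + 10 + 10 + 10 + 9 = 1389 (decimal)
1389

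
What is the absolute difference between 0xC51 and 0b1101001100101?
Convert 0xC51 (hexadecimal) → 12×256 + 5×16 + 1 = 3153 (decimal)
Convert 0b1101001100101 (binary) → 4096 + 2048 + 512 + 64 + 32 + 4 + 1 = 6757 (decimal)
Compute |3153 - 6757| = 3604
3604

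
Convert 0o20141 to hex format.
Convert 0o20141 (octal) → 2×4096 + 1×64 + 4×8 + 1 = 8289 (decimal)
Convert 8289 (decimal) → 8289 = 2×4096 + 6×16 + 1 → 0x2061 (hexadecimal)
0x2061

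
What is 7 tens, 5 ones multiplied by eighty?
Convert 7 tens, 5 ones (place-value notation) → 7×10 + 5 = 75 (decimal)
Convert eighty (English words) → 80 (decimal)
Compute 75 × 80 = 6000
6000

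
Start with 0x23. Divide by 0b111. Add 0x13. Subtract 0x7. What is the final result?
Convert 0x23 (hexadecimal) → 2×16 + 3 = 35 (decimal)
Start: 35
Convert 0b111 (binary) → 4 + 2 + 1 = 7 (decimal)
35 ÷ 7 = 5
Convert 0x13 (hexadecimal) → 1×16 + 3 = 19 (decimal)
5 + 19 = 24
Convert 0x7 (hexadecimal) → 7 (decimal)
24 - 7 = 17
17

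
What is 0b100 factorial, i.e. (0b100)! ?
Convert 0b100 (binary) → 4 (decimal)
Compute 4! = 24
24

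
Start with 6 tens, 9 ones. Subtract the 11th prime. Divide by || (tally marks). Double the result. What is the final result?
Convert 6 tens, 9 ones (place-value notation) → 6×10 + 9 = 69 (decimal)
Start: 69
Convert the 11th prime (prime index) → 31 (decimal)
69 - 31 = 38
Convert || (tally marks) → 2 (decimal)
38 ÷ 2 = 19
19 × 2 = 38
38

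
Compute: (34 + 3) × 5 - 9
Parentheses first: 34 + 3 = 37
Multiply: 37 × 5 = 185
Subtract: 185 - 9 = 176
176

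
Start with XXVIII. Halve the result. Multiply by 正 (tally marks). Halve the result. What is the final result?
Convert XXVIII (Roman numeral) → 10 + 10 + 5 + 1 + 1 + 1 = 28 (decimal)
Start: 28
28 ÷ 2 = 14
Convert 正 (tally marks) → 5 (decimal)
14 × 5 = 70
70 ÷ 2 = 35
35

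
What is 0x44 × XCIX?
Convert 0x44 (hexadecimal) → 4×16 + 4 = 68 (decimal)
Convert XCIX (Roman numeral) → 90 + 9 = 99 (decimal)
Compute 68 × 99 = 6732
6732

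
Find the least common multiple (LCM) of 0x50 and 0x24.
Convert 0x50 (hexadecimal) → 5×16 = 80 (decimal)
Convert 0x24 (hexadecimal) → 2×16 + 4 = 36 (decimal)
Compute lcm(80, 36) = 720
720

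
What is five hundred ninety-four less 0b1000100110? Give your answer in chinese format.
Convert five hundred ninety-four (English words) → 5×100 + 94 = 594 (decimal)
Convert 0b1000100110 (binary) → 512 + 32 + 4 + 2 = 550 (decimal)
Compute 594 - 550 = 44
Convert 44 (decimal) → 44 = 4×10 + 4 → 四十四 (Chinese numeral)
四十四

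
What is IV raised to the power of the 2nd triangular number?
Convert IV (Roman numeral) → 4 (decimal)
Convert the 2nd triangular number (triangular index) → 2×3/2 = 3 (decimal)
Compute 4 ^ 3 = 64
64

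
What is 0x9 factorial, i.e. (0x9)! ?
Convert 0x9 (hexadecimal) → 9 (decimal)
Compute 9! = 362880
362880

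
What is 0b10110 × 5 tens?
Convert 0b10110 (binary) → 16 + 4 + 2 = 22 (decimal)
Convert 5 tens (place-value notation) → 5×10 = 50 (decimal)
Compute 22 × 50 = 1100
1100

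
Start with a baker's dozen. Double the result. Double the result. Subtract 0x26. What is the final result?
Convert a baker's dozen (colloquial) → 13 (decimal)
Start: 13
13 × 2 = 26
26 × 2 = 52
Convert 0x26 (hexadecimal) → 2×16 + 6 = 38 (decimal)
52 - 38 = 14
14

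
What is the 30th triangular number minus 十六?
The 30th triangular number = 30×31/2 = 465
Convert 十六 (Chinese numeral) → 1×10 + 6 = 16 (decimal)
Compute 465 - 16 = 449
449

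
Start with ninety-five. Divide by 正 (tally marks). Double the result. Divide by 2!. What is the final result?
Convert ninety-five (English words) → 95 (decimal)
Start: 95
Convert 正 (tally marks) → 5 (decimal)
95 ÷ 5 = 19
19 × 2 = 38
Convert 2! (factorial) → 2 (decimal)
38 ÷ 2 = 19
19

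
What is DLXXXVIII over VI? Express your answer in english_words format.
Convert DLXXXVIII (Roman numeral) → 500 + 50 + 10 + 10 + 10 + 5 + 1 + 1 + 1 = 588 (decimal)
Convert VI (Roman numeral) → 5 + 1 = 6 (decimal)
Compute 588 ÷ 6 = 98
Convert 98 (decimal) → ninety-eight (English words)
ninety-eight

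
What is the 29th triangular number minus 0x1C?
The 29th triangular number = 29×30/2 = 435
Convert 0x1C (hexadecimal) → 1×16 + 12 = 28 (decimal)
Compute 435 - 28 = 407
407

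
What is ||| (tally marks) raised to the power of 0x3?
Convert ||| (tally marks) → 3 (decimal)
Convert 0x3 (hexadecimal) → 3 (decimal)
Compute 3 ^ 3 = 27
27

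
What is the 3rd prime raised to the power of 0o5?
Convert the 3rd prime (prime index) → 5 (decimal)
Convert 0o5 (octal) → 5 (decimal)
Compute 5 ^ 5 = 3125
3125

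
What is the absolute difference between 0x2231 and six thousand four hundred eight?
Convert 0x2231 (hexadecimal) → 2×4096 + 2×256 + 3×16 + 1 = 8753 (decimal)
Convert six thousand four hundred eight (English words) → 6×1000 + 4×100 + 8 = 6408 (decimal)
Compute |8753 - 6408| = 2345
2345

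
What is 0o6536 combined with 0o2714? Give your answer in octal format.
Convert 0o6536 (octal) → 6×512 + 5×64 + 3×8 + 6 = 3422 (decimal)
Convert 0o2714 (octal) → 2×512 + 7×64 + 1×8 + 4 = 1484 (decimal)
Compute 3422 + 1484 = 4906
Convert 4906 (decimal) → 4906 = 1×4096 + 1×512 + 4×64 + 5×8 + 2 → 0o11452 (octal)
0o11452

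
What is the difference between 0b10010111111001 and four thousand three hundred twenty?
Convert 0b10010111111001 (binary) → 8192 + 1024 + 256 + 128 + 64 + 32 + 16 + 8 + 1 = 9721 (decimal)
Convert four thousand three hundred twenty (English words) → 4×1000 + 3×100 + 20 = 4320 (decimal)
Difference: |9721 - 4320| = 5401
5401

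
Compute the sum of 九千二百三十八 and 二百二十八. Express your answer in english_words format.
Convert 九千二百三十八 (Chinese numeral) → 9×1000 + 2×100 + 3×10 + 8 = 9238 (decimal)
Convert 二百二十八 (Chinese numeral) → 2×100 + 2×10 + 8 = 228 (decimal)
Compute 9238 + 228 = 9466
Convert 9466 (decimal) → 9466 = 9×1000 + 4×100 + 66 → nine thousand four hundred sixty-six (English words)
nine thousand four hundred sixty-six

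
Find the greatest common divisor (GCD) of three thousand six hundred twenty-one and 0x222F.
Convert three thousand six hundred twenty-one (English words) → 3×1000 + 6×100 + 21 = 3621 (decimal)
Convert 0x222F (hexadecimal) → 2×4096 + 2×256 + 2×16 + 15 = 8751 (decimal)
Compute gcd(3621, 8751) = 3
3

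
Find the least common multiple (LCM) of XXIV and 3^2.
Convert XXIV (Roman numeral) → 10 + 10 + 4 = 24 (decimal)
Convert 3^2 (power) → 9 (decimal)
Compute lcm(24, 9) = 72
72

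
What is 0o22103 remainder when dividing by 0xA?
Convert 0o22103 (octal) → 2×4096 + 2×512 + 1×64 + 3 = 9283 (decimal)
Convert 0xA (hexadecimal) → 10 (decimal)
Compute 9283 mod 10 = 3
3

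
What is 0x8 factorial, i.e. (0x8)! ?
Convert 0x8 (hexadecimal) → 8 (decimal)
Compute 8! = 40320
40320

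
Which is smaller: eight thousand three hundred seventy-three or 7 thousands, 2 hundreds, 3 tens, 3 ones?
Convert eight thousand three hundred seventy-three (English words) → 8×1000 + 3×100 + 73 = 8373 (decimal)
Convert 7 thousands, 2 hundreds, 3 tens, 3 ones (place-value notation) → 7×1000 + 2×100 + 3×10 + 3 = 7233 (decimal)
Compare 8373 vs 7233: smaller = 7233
7233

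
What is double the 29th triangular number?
The 29th triangular number = 29×30/2 = 435
Compute 435 × 2 = 870
870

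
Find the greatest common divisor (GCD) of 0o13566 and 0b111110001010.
Convert 0o13566 (octal) → 1×4096 + 3×512 + 5×64 + 6×8 + 6 = 6006 (decimal)
Convert 0b111110001010 (binary) → 2048 + 1024 + 512 + 256 + 128 + 8 + 2 = 3978 (decimal)
Compute gcd(6006, 3978) = 78
78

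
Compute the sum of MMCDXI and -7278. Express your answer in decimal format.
Convert MMCDXI (Roman numeral) → 1000 + 1000 + 400 + 10 + 1 = 2411 (decimal)
Compute 2411 + -7278 = -4867
-4867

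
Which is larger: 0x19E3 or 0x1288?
Convert 0x19E3 (hexadecimal) → 1×4096 + 9×256 + 14×16 + 3 = 6627 (decimal)
Convert 0x1288 (hexadecimal) → 1×4096 + 2×256 + 8×16 + 8 = 4744 (decimal)
Compare 6627 vs 4744: larger = 6627
6627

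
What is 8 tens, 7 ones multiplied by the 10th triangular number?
Convert 8 tens, 7 ones (place-value notation) → 8×10 + 7 = 87 (decimal)
Convert the 10th triangular number (triangular index) → 10×11/2 = 55 (decimal)
Compute 87 × 55 = 4785
4785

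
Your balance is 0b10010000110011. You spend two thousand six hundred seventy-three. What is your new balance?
Convert 0b10010000110011 (binary) → 8192 + 1024 + 32 + 16 + 2 + 1 = 9267 (decimal)
Convert two thousand six hundred seventy-three (English words) → 2×1000 + 6×100 + 73 = 2673 (decimal)
Compute 9267 - 2673 = 6594
6594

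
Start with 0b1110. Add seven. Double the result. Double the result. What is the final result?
Convert 0b1110 (binary) → 8 + 4 + 2 = 14 (decimal)
Start: 14
Convert seven (English words) → 7 (decimal)
14 + 7 = 21
21 × 2 = 42
42 × 2 = 84
84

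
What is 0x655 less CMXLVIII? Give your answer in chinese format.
Convert 0x655 (hexadecimal) → 6×256 + 5×16 + 5 = 1621 (decimal)
Convert CMXLVIII (Roman numeral) → 900 + 40 + 5 + 1 + 1 + 1 = 948 (decimal)
Compute 1621 - 948 = 673
Convert 673 (decimal) → 673 = 6×100 + 7×10 + 3 → 六百七十三 (Chinese numeral)
六百七十三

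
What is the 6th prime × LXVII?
Convert the 6th prime (prime index) → 13 (decimal)
Convert LXVII (Roman numeral) → 50 + 10 + 5 + 1 + 1 = 67 (decimal)
Compute 13 × 67 = 871
871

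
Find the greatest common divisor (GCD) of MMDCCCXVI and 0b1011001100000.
Convert MMDCCCXVI (Roman numeral) → 1000 + 1000 + 500 + 100 + 100 + 100 + 10 + 5 + 1 = 2816 (decimal)
Convert 0b1011001100000 (binary) → 4096 + 1024 + 512 + 64 + 32 = 5728 (decimal)
Compute gcd(2816, 5728) = 32
32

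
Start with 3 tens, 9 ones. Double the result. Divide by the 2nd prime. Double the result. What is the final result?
Convert 3 tens, 9 ones (place-value notation) → 3×10 + 9 = 39 (decimal)
Start: 39
39 × 2 = 78
Convert the 2nd prime (prime index) → 3 (decimal)
78 ÷ 3 = 26
26 × 2 = 52
52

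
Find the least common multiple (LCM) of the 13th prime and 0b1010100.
Convert the 13th prime (prime index) → 41 (decimal)
Convert 0b1010100 (binary) → 64 + 16 + 4 = 84 (decimal)
Compute lcm(41, 84) = 3444
3444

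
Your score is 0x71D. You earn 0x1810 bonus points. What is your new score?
Convert 0x71D (hexadecimal) → 7×256 + 1×16 + 13 = 1821 (decimal)
Convert 0x1810 (hexadecimal) → 1×4096 + 8×256 + 1×16 = 6160 (decimal)
Compute 1821 + 6160 = 7981
7981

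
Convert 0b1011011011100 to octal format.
Convert 0b1011011011100 (binary) → 4096 + 1024 + 512 + 128 + 64 + 16 + 8 + 4 = 5852 (decimal)
Convert 5852 (decimal) → 5852 = 1×4096 + 3×512 + 3×64 + 3×8 + 4 → 0o13334 (octal)
0o13334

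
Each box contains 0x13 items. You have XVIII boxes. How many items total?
Convert 0x13 (hexadecimal) → 1×16 + 3 = 19 (decimal)
Convert XVIII (Roman numeral) → 10 + 5 + 1 + 1 + 1 = 18 (decimal)
Compute 19 × 18 = 342
342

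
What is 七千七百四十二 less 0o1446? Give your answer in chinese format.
Convert 七千七百四十二 (Chinese numeral) → 7×1000 + 7×100 + 4×10 + 2 = 7742 (decimal)
Convert 0o1446 (octal) → 1×512 + 4×64 + 4×8 + 6 = 806 (decimal)
Compute 7742 - 806 = 6936
Convert 6936 (decimal) → 6936 = 6×1000 + 9×100 + 3×10 + 6 → 六千九百三十六 (Chinese numeral)
六千九百三十六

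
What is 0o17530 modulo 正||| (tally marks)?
Convert 0o17530 (octal) → 1×4096 + 7×512 + 5×64 + 3×8 = 8024 (decimal)
Convert 正||| (tally marks) → 5 + 3 = 8 (decimal)
Compute 8024 mod 8 = 0
0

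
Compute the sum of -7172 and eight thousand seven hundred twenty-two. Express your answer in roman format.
Convert eight thousand seven hundred twenty-two (English words) → 8×1000 + 7×100 + 22 = 8722 (decimal)
Compute -7172 + 8722 = 1550
Convert 1550 (decimal) → 1550 = 1000 + 500 + 50 → MDL (Roman numeral)
MDL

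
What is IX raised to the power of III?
Convert IX (Roman numeral) → 9 (decimal)
Convert III (Roman numeral) → 1 + 1 + 1 = 3 (decimal)
Compute 9 ^ 3 = 729
729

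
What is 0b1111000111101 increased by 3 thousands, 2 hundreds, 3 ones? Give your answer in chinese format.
Convert 0b1111000111101 (binary) → 4096 + 2048 + 1024 + 512 + 32 + 16 + 8 + 4 + 1 = 7741 (decimal)
Convert 3 thousands, 2 hundreds, 3 ones (place-value notation) → 3×1000 + 2×100 + 3 = 3203 (decimal)
Compute 7741 + 3203 = 10944
Convert 10944 (decimal) → 10944 = 1×10000 + 9×100 + 4×10 + 4 → 一万零九百四十四 (Chinese numeral)
一万零九百四十四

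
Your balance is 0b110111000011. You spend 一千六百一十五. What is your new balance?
Convert 0b110111000011 (binary) → 2048 + 1024 + 256 + 128 + 64 + 2 + 1 = 3523 (decimal)
Convert 一千六百一十五 (Chinese numeral) → 1×1000 + 6×100 + 1×10 + 5 = 1615 (decimal)
Compute 3523 - 1615 = 1908
1908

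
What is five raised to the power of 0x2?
Convert five (English words) → 5 (decimal)
Convert 0x2 (hexadecimal) → 2 (decimal)
Compute 5 ^ 2 = 25
25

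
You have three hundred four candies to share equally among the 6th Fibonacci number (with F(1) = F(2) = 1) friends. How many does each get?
Convert three hundred four (English words) → 3×100 + 4 = 304 (decimal)
Convert the 6th Fibonacci number (with F(1) = F(2) = 1) (Fibonacci index) → 1, 1, 2, 3, 5, 8 → 8 (decimal)
Compute 304 ÷ 8 = 38
38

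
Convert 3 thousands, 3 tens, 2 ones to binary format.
Convert 3 thousands, 3 tens, 2 ones (place-value notation) → 3×1000 + 3×10 + 2 = 3032 (decimal)
Convert 3032 (decimal) → 3032 = 2048 + 512 + 256 + 128 + 64 + 16 + 8 → 0b101111011000 (binary)
0b101111011000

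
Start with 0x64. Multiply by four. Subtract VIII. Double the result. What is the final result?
Convert 0x64 (hexadecimal) → 6×16 + 4 = 100 (decimal)
Start: 100
Convert four (English words) → 4 (decimal)
100 × 4 = 400
Convert VIII (Roman numeral) → 5 + 1 + 1 + 1 = 8 (decimal)
400 - 8 = 392
392 × 2 = 784
784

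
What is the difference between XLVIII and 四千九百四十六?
Convert XLVIII (Roman numeral) → 40 + 5 + 1 + 1 + 1 = 48 (decimal)
Convert 四千九百四十六 (Chinese numeral) → 4×1000 + 9×100 + 4×10 + 6 = 4946 (decimal)
Difference: |48 - 4946| = 4898
4898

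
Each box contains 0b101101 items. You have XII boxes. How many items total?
Convert 0b101101 (binary) → 32 + 8 + 4 + 1 = 45 (decimal)
Convert XII (Roman numeral) → 10 + 1 + 1 = 12 (decimal)
Compute 45 × 12 = 540
540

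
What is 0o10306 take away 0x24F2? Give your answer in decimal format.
Convert 0o10306 (octal) → 1×4096 + 3×64 + 6 = 4294 (decimal)
Convert 0x24F2 (hexadecimal) → 2×4096 + 4×256 + 15×16 + 2 = 9458 (decimal)
Compute 4294 - 9458 = -5164
-5164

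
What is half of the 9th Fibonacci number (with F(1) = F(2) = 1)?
The 9th Fibonacci number (with F(1) = F(2) = 1): 1, 1, 2, 3, 5, 8, 13, 21, 34 → 34
Compute 34 ÷ 2 = 17
17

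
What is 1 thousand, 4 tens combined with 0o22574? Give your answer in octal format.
Convert 1 thousand, 4 tens (place-value notation) → 1×1000 + 4×10 = 1040 (decimal)
Convert 0o22574 (octal) → 2×4096 + 2×512 + 5×64 + 7×8 + 4 = 9596 (decimal)
Compute 1040 + 9596 = 10636
Convert 10636 (decimal) → 10636 = 2×4096 + 4×512 + 6×64 + 1×8 + 4 → 0o24614 (octal)
0o24614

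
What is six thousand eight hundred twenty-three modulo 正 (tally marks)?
Convert six thousand eight hundred twenty-three (English words) → 6×1000 + 8×100 + 23 = 6823 (decimal)
Convert 正 (tally marks) → 5 (decimal)
Compute 6823 mod 5 = 3
3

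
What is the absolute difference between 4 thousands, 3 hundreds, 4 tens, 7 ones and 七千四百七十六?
Convert 4 thousands, 3 hundreds, 4 tens, 7 ones (place-value notation) → 4×1000 + 3×100 + 4×10 + 7 = 4347 (decimal)
Convert 七千四百七十六 (Chinese numeral) → 7×1000 + 4×100 + 7×10 + 6 = 7476 (decimal)
Compute |4347 - 7476| = 3129
3129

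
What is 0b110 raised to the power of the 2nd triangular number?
Convert 0b110 (binary) → 4 + 2 = 6 (decimal)
Convert the 2nd triangular number (triangular index) → 2×3/2 = 3 (decimal)
Compute 6 ^ 3 = 216
216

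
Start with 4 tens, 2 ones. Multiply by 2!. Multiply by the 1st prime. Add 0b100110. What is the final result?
Convert 4 tens, 2 ones (place-value notation) → 4×10 + 2 = 42 (decimal)
Start: 42
Convert 2! (factorial) → 2 (decimal)
42 × 2 = 84
Convert the 1st prime (prime index) → 2 (decimal)
84 × 2 = 168
Convert 0b100110 (binary) → 32 + 4 + 2 = 38 (decimal)
168 + 38 = 206
206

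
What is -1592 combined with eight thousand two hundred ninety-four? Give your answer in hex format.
Convert eight thousand two hundred ninety-four (English words) → 8×1000 + 2×100 + 94 = 8294 (decimal)
Compute -1592 + 8294 = 6702
Convert 6702 (decimal) → 6702 = 1×4096 + 10×256 + 2×16 + 14 → 0x1A2E (hexadecimal)
0x1A2E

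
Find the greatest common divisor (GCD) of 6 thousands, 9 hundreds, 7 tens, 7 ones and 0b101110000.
Convert 6 thousands, 9 hundreds, 7 tens, 7 ones (place-value notation) → 6×1000 + 9×100 + 7×10 + 7 = 6977 (decimal)
Convert 0b101110000 (binary) → 256 + 64 + 32 + 16 = 368 (decimal)
Compute gcd(6977, 368) = 1
1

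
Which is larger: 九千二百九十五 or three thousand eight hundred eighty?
Convert 九千二百九十五 (Chinese numeral) → 9×1000 + 2×100 + 9×10 + 5 = 9295 (decimal)
Convert three thousand eight hundred eighty (English words) → 3×1000 + 8×100 + 80 = 3880 (decimal)
Compare 9295 vs 3880: larger = 9295
9295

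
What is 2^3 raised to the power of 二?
Convert 2^3 (power) → 8 (decimal)
Convert 二 (Chinese numeral) → 2 (decimal)
Compute 8 ^ 2 = 64
64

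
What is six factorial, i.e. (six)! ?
Convert six (English words) → 6 (decimal)
Compute 6! = 720
720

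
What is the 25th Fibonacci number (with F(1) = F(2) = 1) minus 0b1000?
The 25th Fibonacci number (with F(1) = F(2) = 1) = 75025
Convert 0b1000 (binary) → 8 (decimal)
Compute 75025 - 8 = 75017
75017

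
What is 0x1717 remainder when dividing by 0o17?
Convert 0x1717 (hexadecimal) → 1×4096 + 7×256 + 1×16 + 7 = 5911 (decimal)
Convert 0o17 (octal) → 1×8 + 7 = 15 (decimal)
Compute 5911 mod 15 = 1
1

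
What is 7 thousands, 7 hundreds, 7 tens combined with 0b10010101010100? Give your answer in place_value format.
Convert 7 thousands, 7 hundreds, 7 tens (place-value notation) → 7×1000 + 7×100 + 7×10 = 7770 (decimal)
Convert 0b10010101010100 (binary) → 8192 + 1024 + 256 + 64 + 16 + 4 = 9556 (decimal)
Compute 7770 + 9556 = 17326
Convert 17326 (decimal) → 17326 = 17×1000 + 3×100 + 2×10 + 6 → 17 thousands, 3 hundreds, 2 tens, 6 ones (place-value notation)
17 thousands, 3 hundreds, 2 tens, 6 ones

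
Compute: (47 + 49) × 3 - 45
Parentheses first: 47 + 49 = 96
Multiply: 96 × 3 = 288
Subtract: 288 - 45 = 243
243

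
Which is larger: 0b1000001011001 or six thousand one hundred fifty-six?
Convert 0b1000001011001 (binary) → 4096 + 64 + 16 + 8 + 1 = 4185 (decimal)
Convert six thousand one hundred fifty-six (English words) → 6×1000 + 1×100 + 56 = 6156 (decimal)
Compare 4185 vs 6156: larger = 6156
6156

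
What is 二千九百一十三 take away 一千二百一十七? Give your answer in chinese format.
Convert 二千九百一十三 (Chinese numeral) → 2×1000 + 9×100 + 1×10 + 3 = 2913 (decimal)
Convert 一千二百一十七 (Chinese numeral) → 1×1000 + 2×100 + 1×10 + 7 = 1217 (decimal)
Compute 2913 - 1217 = 1696
Convert 1696 (decimal) → 1696 = 1×1000 + 6×100 + 9×10 + 6 → 一千六百九十六 (Chinese numeral)
一千六百九十六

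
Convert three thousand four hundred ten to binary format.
Convert three thousand four hundred ten (English words) → 3×1000 + 4×100 + 10 = 3410 (decimal)
Convert 3410 (decimal) → 3410 = 2048 + 1024 + 256 + 64 + 16 + 2 → 0b110101010010 (binary)
0b110101010010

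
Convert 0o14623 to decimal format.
Convert 0o14623 (octal) → 1×4096 + 4×512 + 6×64 + 2×8 + 3 = 6547 (decimal)
6547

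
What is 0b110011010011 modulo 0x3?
Convert 0b110011010011 (binary) → 2048 + 1024 + 128 + 64 + 16 + 2 + 1 = 3283 (decimal)
Convert 0x3 (hexadecimal) → 3 (decimal)
Compute 3283 mod 3 = 1
1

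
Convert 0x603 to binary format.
Convert 0x603 (hexadecimal) → 6×256 + 3 = 1539 (decimal)
Convert 1539 (decimal) → 1539 = 1024 + 512 + 2 + 1 → 0b11000000011 (binary)
0b11000000011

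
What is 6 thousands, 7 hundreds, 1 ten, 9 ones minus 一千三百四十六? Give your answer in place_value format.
Convert 6 thousands, 7 hundreds, 1 ten, 9 ones (place-value notation) → 6×1000 + 7×100 + 1×10 + 9 = 6719 (decimal)
Convert 一千三百四十六 (Chinese numeral) → 1×1000 + 3×100 + 4×10 + 6 = 1346 (decimal)
Compute 6719 - 1346 = 5373
Convert 5373 (decimal) → 5373 = 5×1000 + 3×100 + 7×10 + 3 → 5 thousands, 3 hundreds, 7 tens, 3 ones (place-value notation)
5 thousands, 3 hundreds, 7 tens, 3 ones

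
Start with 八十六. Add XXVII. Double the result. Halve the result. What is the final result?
Convert 八十六 (Chinese numeral) → 8×10 + 6 = 86 (decimal)
Start: 86
Convert XXVII (Roman numeral) → 10 + 10 + 5 + 1 + 1 = 27 (decimal)
86 + 27 = 113
113 × 2 = 226
226 ÷ 2 = 113
113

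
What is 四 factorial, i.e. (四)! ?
Convert 四 (Chinese numeral) → 4 (decimal)
Compute 4! = 24
24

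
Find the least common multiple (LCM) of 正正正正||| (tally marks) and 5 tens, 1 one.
Convert 正正正正||| (tally marks) → 5 + 5 + 5 + 5 + 3 = 23 (decimal)
Convert 5 tens, 1 one (place-value notation) → 5×10 + 1 = 51 (decimal)
Compute lcm(23, 51) = 1173
1173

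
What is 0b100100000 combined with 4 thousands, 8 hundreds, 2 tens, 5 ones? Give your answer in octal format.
Convert 0b100100000 (binary) → 256 + 32 = 288 (decimal)
Convert 4 thousands, 8 hundreds, 2 tens, 5 ones (place-value notation) → 4×1000 + 8×100 + 2×10 + 5 = 4825 (decimal)
Compute 288 + 4825 = 5113
Convert 5113 (decimal) → 5113 = 1×4096 + 1×512 + 7×64 + 7×8 + 1 → 0o11771 (octal)
0o11771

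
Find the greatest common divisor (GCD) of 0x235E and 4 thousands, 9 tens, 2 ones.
Convert 0x235E (hexadecimal) → 2×4096 + 3×256 + 5×16 + 14 = 9054 (decimal)
Convert 4 thousands, 9 tens, 2 ones (place-value notation) → 4×1000 + 9×10 + 2 = 4092 (decimal)
Compute gcd(9054, 4092) = 6
6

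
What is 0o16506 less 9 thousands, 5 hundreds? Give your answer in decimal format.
Convert 0o16506 (octal) → 1×4096 + 6×512 + 5×64 + 6 = 7494 (decimal)
Convert 9 thousands, 5 hundreds (place-value notation) → 9×1000 + 5×100 = 9500 (decimal)
Compute 7494 - 9500 = -2006
-2006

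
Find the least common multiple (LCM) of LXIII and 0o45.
Convert LXIII (Roman numeral) → 50 + 10 + 1 + 1 + 1 = 63 (decimal)
Convert 0o45 (octal) → 4×8 + 5 = 37 (decimal)
Compute lcm(63, 37) = 2331
2331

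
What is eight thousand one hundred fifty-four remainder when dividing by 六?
Convert eight thousand one hundred fifty-four (English words) → 8×1000 + 1×100 + 54 = 8154 (decimal)
Convert 六 (Chinese numeral) → 6 (decimal)
Compute 8154 mod 6 = 0
0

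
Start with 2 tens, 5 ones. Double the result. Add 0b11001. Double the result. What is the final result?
Convert 2 tens, 5 ones (place-value notation) → 2×10 + 5 = 25 (decimal)
Start: 25
25 × 2 = 50
Convert 0b11001 (binary) → 16 + 8 + 1 = 25 (decimal)
50 + 25 = 75
75 × 2 = 150
150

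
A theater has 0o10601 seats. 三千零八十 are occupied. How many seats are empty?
Convert 0o10601 (octal) → 1×4096 + 6×64 + 1 = 4481 (decimal)
Convert 三千零八十 (Chinese numeral) → 3×1000 + 8×10 = 3080 (decimal)
Compute 4481 - 3080 = 1401
1401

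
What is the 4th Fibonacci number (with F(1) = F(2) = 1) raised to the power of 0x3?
Convert the 4th Fibonacci number (with F(1) = F(2) = 1) (Fibonacci index) → 1, 1, 2, 3 → 3 (decimal)
Convert 0x3 (hexadecimal) → 3 (decimal)
Compute 3 ^ 3 = 27
27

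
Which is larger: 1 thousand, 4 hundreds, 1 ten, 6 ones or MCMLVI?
Convert 1 thousand, 4 hundreds, 1 ten, 6 ones (place-value notation) → 1×1000 + 4×100 + 1×10 + 6 = 1416 (decimal)
Convert MCMLVI (Roman numeral) → 1000 + 900 + 50 + 5 + 1 = 1956 (decimal)
Compare 1416 vs 1956: larger = 1956
1956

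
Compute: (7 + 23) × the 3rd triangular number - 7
Convert the 3rd triangular number (triangular index) → 3×4/2 = 6 (decimal)
Expression in decimal: (7 + 23) × 6 - 7
Parentheses first: 7 + 23 = 30
Multiply: 30 × 6 = 180
Subtract: 180 - 7 = 173
173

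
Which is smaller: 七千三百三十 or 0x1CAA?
Convert 七千三百三十 (Chinese numeral) → 7×1000 + 3×100 + 3×10 = 7330 (decimal)
Convert 0x1CAA (hexadecimal) → 1×4096 + 12×256 + 10×16 + 10 = 7338 (decimal)
Compare 7330 vs 7338: smaller = 7330
7330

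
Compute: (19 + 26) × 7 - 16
Parentheses first: 19 + 26 = 45
Multiply: 45 × 7 = 315
Subtract: 315 - 16 = 299
299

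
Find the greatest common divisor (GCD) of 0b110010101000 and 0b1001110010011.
Convert 0b110010101000 (binary) → 2048 + 1024 + 128 + 32 + 8 = 3240 (decimal)
Convert 0b1001110010011 (binary) → 4096 + 512 + 256 + 128 + 16 + 2 + 1 = 5011 (decimal)
Compute gcd(3240, 5011) = 1
1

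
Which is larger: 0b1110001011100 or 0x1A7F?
Convert 0b1110001011100 (binary) → 4096 + 2048 + 1024 + 64 + 16 + 8 + 4 = 7260 (decimal)
Convert 0x1A7F (hexadecimal) → 1×4096 + 10×256 + 7×16 + 15 = 6783 (decimal)
Compare 7260 vs 6783: larger = 7260
7260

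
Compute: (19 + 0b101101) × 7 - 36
Convert 0b101101 (binary) → 32 + 8 + 4 + 1 = 45 (decimal)
Expression in decimal: (19 + 45) × 7 - 36
Parentheses first: 19 + 45 = 64
Multiply: 64 × 7 = 448
Subtract: 448 - 36 = 412
412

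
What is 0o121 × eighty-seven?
Convert 0o121 (octal) → 1×64 + 2×8 + 1 = 81 (decimal)
Convert eighty-seven (English words) → 87 (decimal)
Compute 81 × 87 = 7047
7047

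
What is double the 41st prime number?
The 41st prime number = 179
Compute 179 × 2 = 358
358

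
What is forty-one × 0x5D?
Convert forty-one (English words) → 41 (decimal)
Convert 0x5D (hexadecimal) → 5×16 + 13 = 93 (decimal)
Compute 41 × 93 = 3813
3813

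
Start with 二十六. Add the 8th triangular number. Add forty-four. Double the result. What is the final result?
Convert 二十六 (Chinese numeral) → 2×10 + 6 = 26 (decimal)
Start: 26
Convert the 8th triangular number (triangular index) → 8×9/2 = 36 (decimal)
26 + 36 = 62
Convert forty-four (English words) → 44 (decimal)
62 + 44 = 106
106 × 2 = 212
212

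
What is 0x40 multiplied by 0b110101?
Convert 0x40 (hexadecimal) → 4×16 = 64 (decimal)
Convert 0b110101 (binary) → 32 + 16 + 4 + 1 = 53 (decimal)
Compute 64 × 53 = 3392
3392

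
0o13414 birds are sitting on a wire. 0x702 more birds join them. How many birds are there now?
Convert 0o13414 (octal) → 1×4096 + 3×512 + 4×64 + 1×8 + 4 = 5900 (decimal)
Convert 0x702 (hexadecimal) → 7×256 + 2 = 1794 (decimal)
Compute 5900 + 1794 = 7694
7694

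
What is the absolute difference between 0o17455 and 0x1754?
Convert 0o17455 (octal) → 1×4096 + 7×512 + 4×64 + 5×8 + 5 = 7981 (decimal)
Convert 0x1754 (hexadecimal) → 1×4096 + 7×256 + 5×16 + 4 = 5972 (decimal)
Compute |7981 - 5972| = 2009
2009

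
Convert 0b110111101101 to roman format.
Convert 0b110111101101 (binary) → 2048 + 1024 + 256 + 128 + 64 + 32 + 8 + 4 + 1 = 3565 (decimal)
Convert 3565 (decimal) → 3565 = 1000 + 1000 + 1000 + 500 + 50 + 10 + 5 → MMMDLXV (Roman numeral)
MMMDLXV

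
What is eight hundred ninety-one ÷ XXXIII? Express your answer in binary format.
Convert eight hundred ninety-one (English words) → 8×100 + 91 = 891 (decimal)
Convert XXXIII (Roman numeral) → 10 + 10 + 10 + 1 + 1 + 1 = 33 (decimal)
Compute 891 ÷ 33 = 27
Convert 27 (decimal) → 27 = 16 + 8 + 2 + 1 → 0b11011 (binary)
0b11011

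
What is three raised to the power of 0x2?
Convert three (English words) → 3 (decimal)
Convert 0x2 (hexadecimal) → 2 (decimal)
Compute 3 ^ 2 = 9
9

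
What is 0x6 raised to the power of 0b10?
Convert 0x6 (hexadecimal) → 6 (decimal)
Convert 0b10 (binary) → 2 (decimal)
Compute 6 ^ 2 = 36
36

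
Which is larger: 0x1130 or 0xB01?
Convert 0x1130 (hexadecimal) → 1×4096 + 1×256 + 3×16 = 4400 (decimal)
Convert 0xB01 (hexadecimal) → 11×256 + 1 = 2817 (decimal)
Compare 4400 vs 2817: larger = 4400
4400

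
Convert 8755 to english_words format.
Convert 8755 (decimal) → 8755 = 8×1000 + 7×100 + 55 → eight thousand seven hundred fifty-five (English words)
eight thousand seven hundred fifty-five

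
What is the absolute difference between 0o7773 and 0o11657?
Convert 0o7773 (octal) → 7×512 + 7×64 + 7×8 + 3 = 4091 (decimal)
Convert 0o11657 (octal) → 1×4096 + 1×512 + 6×64 + 5×8 + 7 = 5039 (decimal)
Compute |4091 - 5039| = 948
948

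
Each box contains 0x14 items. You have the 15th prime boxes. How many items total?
Convert 0x14 (hexadecimal) → 1×16 + 4 = 20 (decimal)
Convert the 15th prime (prime index) → 47 (decimal)
Compute 20 × 47 = 940
940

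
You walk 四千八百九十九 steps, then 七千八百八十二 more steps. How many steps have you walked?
Convert 四千八百九十九 (Chinese numeral) → 4×1000 + 8×100 + 9×10 + 9 = 4899 (decimal)
Convert 七千八百八十二 (Chinese numeral) → 7×1000 + 8×100 + 8×10 + 2 = 7882 (decimal)
Compute 4899 + 7882 = 12781
12781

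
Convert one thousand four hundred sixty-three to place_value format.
Convert one thousand four hundred sixty-three (English words) → 1×1000 + 4×100 + 63 = 1463 (decimal)
Convert 1463 (decimal) → 1463 = 1×1000 + 4×100 + 6×10 + 3 → 1 thousand, 4 hundreds, 6 tens, 3 ones (place-value notation)
1 thousand, 4 hundreds, 6 tens, 3 ones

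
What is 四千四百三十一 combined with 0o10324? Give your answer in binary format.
Convert 四千四百三十一 (Chinese numeral) → 4×1000 + 4×100 + 3×10 + 1 = 4431 (decimal)
Convert 0o10324 (octal) → 1×4096 + 3×64 + 2×8 + 4 = 4308 (decimal)
Compute 4431 + 4308 = 8739
Convert 8739 (decimal) → 8739 = 8192 + 512 + 32 + 2 + 1 → 0b10001000100011 (binary)
0b10001000100011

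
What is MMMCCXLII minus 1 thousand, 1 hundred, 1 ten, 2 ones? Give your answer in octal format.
Convert MMMCCXLII (Roman numeral) → 1000 + 1000 + 1000 + 100 + 100 + 40 + 1 + 1 = 3242 (decimal)
Convert 1 thousand, 1 hundred, 1 ten, 2 ones (place-value notation) → 1×1000 + 1×100 + 1×10 + 2 = 1112 (decimal)
Compute 3242 - 1112 = 2130
Convert 2130 (decimal) → 2130 = 4×512 + 1×64 + 2×8 + 2 → 0o4122 (octal)
0o4122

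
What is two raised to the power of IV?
Convert two (English words) → 2 (decimal)
Convert IV (Roman numeral) → 4 (decimal)
Compute 2 ^ 4 = 16
16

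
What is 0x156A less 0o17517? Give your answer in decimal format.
Convert 0x156A (hexadecimal) → 1×4096 + 5×256 + 6×16 + 10 = 5482 (decimal)
Convert 0o17517 (octal) → 1×4096 + 7×512 + 5×64 + 1×8 + 7 = 8015 (decimal)
Compute 5482 - 8015 = -2533
-2533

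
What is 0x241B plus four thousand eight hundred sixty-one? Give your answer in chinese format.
Convert 0x241B (hexadecimal) → 2×4096 + 4×256 + 1×16 + 11 = 9243 (decimal)
Convert four thousand eight hundred sixty-one (English words) → 4×1000 + 8×100 + 61 = 4861 (decimal)
Compute 9243 + 4861 = 14104
Convert 14104 (decimal) → 14104 = 1×10000 + 4×1000 + 1×100 + 4 → 一万四千一百零四 (Chinese numeral)
一万四千一百零四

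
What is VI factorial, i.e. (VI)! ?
Convert VI (Roman numeral) → 5 + 1 = 6 (decimal)
Compute 6! = 720
720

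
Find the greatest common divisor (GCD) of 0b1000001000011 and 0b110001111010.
Convert 0b1000001000011 (binary) → 4096 + 64 + 2 + 1 = 4163 (decimal)
Convert 0b110001111010 (binary) → 2048 + 1024 + 64 + 32 + 16 + 8 + 2 = 3194 (decimal)
Compute gcd(4163, 3194) = 1
1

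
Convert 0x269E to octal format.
Convert 0x269E (hexadecimal) → 2×4096 + 6×256 + 9×16 + 14 = 9886 (decimal)
Convert 9886 (decimal) → 9886 = 2×4096 + 3×512 + 2×64 + 3×8 + 6 → 0o23236 (octal)
0o23236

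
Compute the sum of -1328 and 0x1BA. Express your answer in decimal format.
Convert 0x1BA (hexadecimal) → 1×256 + 11×16 + 10 = 442 (decimal)
Compute -1328 + 442 = -886
-886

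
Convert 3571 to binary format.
Convert 3571 (decimal) → 3571 = 2048 + 1024 + 256 + 128 + 64 + 32 + 16 + 2 + 1 → 0b110111110011 (binary)
0b110111110011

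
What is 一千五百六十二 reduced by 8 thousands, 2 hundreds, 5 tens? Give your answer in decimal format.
Convert 一千五百六十二 (Chinese numeral) → 1×1000 + 5×100 + 6×10 + 2 = 1562 (decimal)
Convert 8 thousands, 2 hundreds, 5 tens (place-value notation) → 8×1000 + 2×100 + 5×10 = 8250 (decimal)
Compute 1562 - 8250 = -6688
-6688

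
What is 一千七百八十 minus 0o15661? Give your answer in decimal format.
Convert 一千七百八十 (Chinese numeral) → 1×1000 + 7×100 + 8×10 = 1780 (decimal)
Convert 0o15661 (octal) → 1×4096 + 5×512 + 6×64 + 6×8 + 1 = 7089 (decimal)
Compute 1780 - 7089 = -5309
-5309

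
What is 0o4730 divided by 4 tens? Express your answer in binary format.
Convert 0o4730 (octal) → 4×512 + 7×64 + 3×8 = 2520 (decimal)
Convert 4 tens (place-value notation) → 4×10 = 40 (decimal)
Compute 2520 ÷ 40 = 63
Convert 63 (decimal) → 63 = 32 + 16 + 8 + 4 + 2 + 1 → 0b111111 (binary)
0b111111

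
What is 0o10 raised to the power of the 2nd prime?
Convert 0o10 (octal) → 1×8 = 8 (decimal)
Convert the 2nd prime (prime index) → 3 (decimal)
Compute 8 ^ 3 = 512
512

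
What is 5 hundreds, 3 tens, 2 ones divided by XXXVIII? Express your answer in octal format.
Convert 5 hundreds, 3 tens, 2 ones (place-value notation) → 5×100 + 3×10 + 2 = 532 (decimal)
Convert XXXVIII (Roman numeral) → 10 + 10 + 10 + 5 + 1 + 1 + 1 = 38 (decimal)
Compute 532 ÷ 38 = 14
Convert 14 (decimal) → 14 = 1×8 + 6 → 0o16 (octal)
0o16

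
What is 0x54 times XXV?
Convert 0x54 (hexadecimal) → 5×16 + 4 = 84 (decimal)
Convert XXV (Roman numeral) → 10 + 10 + 5 = 25 (decimal)
Compute 84 × 25 = 2100
2100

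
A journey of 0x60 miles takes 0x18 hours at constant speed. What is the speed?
Convert 0x60 (hexadecimal) → 6×16 = 96 (decimal)
Convert 0x18 (hexadecimal) → 1×16 + 8 = 24 (decimal)
Compute 96 ÷ 24 = 4
4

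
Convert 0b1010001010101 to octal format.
Convert 0b1010001010101 (binary) → 4096 + 1024 + 64 + 16 + 4 + 1 = 5205 (decimal)
Convert 5205 (decimal) → 5205 = 1×4096 + 2×512 + 1×64 + 2×8 + 5 → 0o12125 (octal)
0o12125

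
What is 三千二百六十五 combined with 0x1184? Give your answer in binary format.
Convert 三千二百六十五 (Chinese numeral) → 3×1000 + 2×100 + 6×10 + 5 = 3265 (decimal)
Convert 0x1184 (hexadecimal) → 1×4096 + 1×256 + 8×16 + 4 = 4484 (decimal)
Compute 3265 + 4484 = 7749
Convert 7749 (decimal) → 7749 = 4096 + 2048 + 1024 + 512 + 64 + 4 + 1 → 0b1111001000101 (binary)
0b1111001000101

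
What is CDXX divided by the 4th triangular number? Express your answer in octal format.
Convert CDXX (Roman numeral) → 400 + 10 + 10 = 420 (decimal)
Convert the 4th triangular number (triangular index) → 4×5/2 = 10 (decimal)
Compute 420 ÷ 10 = 42
Convert 42 (decimal) → 42 = 5×8 + 2 → 0o52 (octal)
0o52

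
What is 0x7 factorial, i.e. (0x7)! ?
Convert 0x7 (hexadecimal) → 7 (decimal)
Compute 7! = 5040
5040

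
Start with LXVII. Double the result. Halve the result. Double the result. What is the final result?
Convert LXVII (Roman numeral) → 50 + 10 + 5 + 1 + 1 = 67 (decimal)
Start: 67
67 × 2 = 134
134 ÷ 2 = 67
67 × 2 = 134
134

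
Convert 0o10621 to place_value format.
Convert 0o10621 (octal) → 1×4096 + 6×64 + 2×8 + 1 = 4497 (decimal)
Convert 4497 (decimal) → 4497 = 4×1000 + 4×100 + 9×10 + 7 → 4 thousands, 4 hundreds, 9 tens, 7 ones (place-value notation)
4 thousands, 4 hundreds, 9 tens, 7 ones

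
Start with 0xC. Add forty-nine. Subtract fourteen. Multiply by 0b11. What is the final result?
Convert 0xC (hexadecimal) → 12 (decimal)
Start: 12
Convert forty-nine (English words) → 49 (decimal)
12 + 49 = 61
Convert fourteen (English words) → 14 (decimal)
61 - 14 = 47
Convert 0b11 (binary) → 2 + 1 = 3 (decimal)
47 × 3 = 141
141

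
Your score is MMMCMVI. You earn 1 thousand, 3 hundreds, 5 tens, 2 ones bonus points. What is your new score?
Convert MMMCMVI (Roman numeral) → 1000 + 1000 + 1000 + 900 + 5 + 1 = 3906 (decimal)
Convert 1 thousand, 3 hundreds, 5 tens, 2 ones (place-value notation) → 1×1000 + 3×100 + 5×10 + 2 = 1352 (decimal)
Compute 3906 + 1352 = 5258
5258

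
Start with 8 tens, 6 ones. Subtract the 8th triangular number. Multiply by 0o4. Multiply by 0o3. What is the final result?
Convert 8 tens, 6 ones (place-value notation) → 8×10 + 6 = 86 (decimal)
Start: 86
Convert the 8th triangular number (triangular index) → 8×9/2 = 36 (decimal)
86 - 36 = 50
Convert 0o4 (octal) → 4 (decimal)
50 × 4 = 200
Convert 0o3 (octal) → 3 (decimal)
200 × 3 = 600
600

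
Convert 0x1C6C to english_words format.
Convert 0x1C6C (hexadecimal) → 1×4096 + 12×256 + 6×16 + 12 = 7276 (decimal)
Convert 7276 (decimal) → 7276 = 7×1000 + 2×100 + 76 → seven thousand two hundred seventy-six (English words)
seven thousand two hundred seventy-six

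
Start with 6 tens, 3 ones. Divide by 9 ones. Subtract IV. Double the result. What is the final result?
Convert 6 tens, 3 ones (place-value notation) → 6×10 + 3 = 63 (decimal)
Start: 63
Convert 9 ones (place-value notation) → 9 (decimal)
63 ÷ 9 = 7
Convert IV (Roman numeral) → 4 (decimal)
7 - 4 = 3
3 × 2 = 6
6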